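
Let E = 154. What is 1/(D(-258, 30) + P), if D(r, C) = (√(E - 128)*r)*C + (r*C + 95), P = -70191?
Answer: -19459/1125211324 + 1935*√26/1125211324 ≈ -8.5250e-6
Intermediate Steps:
D(r, C) = 95 + C*r + C*r*√26 (D(r, C) = (√(154 - 128)*r)*C + (r*C + 95) = (√26*r)*C + (C*r + 95) = (r*√26)*C + (95 + C*r) = C*r*√26 + (95 + C*r) = 95 + C*r + C*r*√26)
1/(D(-258, 30) + P) = 1/((95 + 30*(-258) + 30*(-258)*√26) - 70191) = 1/((95 - 7740 - 7740*√26) - 70191) = 1/((-7645 - 7740*√26) - 70191) = 1/(-77836 - 7740*√26)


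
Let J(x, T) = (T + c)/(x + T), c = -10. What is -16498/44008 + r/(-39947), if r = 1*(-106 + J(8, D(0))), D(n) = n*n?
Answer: -163581437/439496894 ≈ -0.37220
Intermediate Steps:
D(n) = n²
J(x, T) = (-10 + T)/(T + x) (J(x, T) = (T - 10)/(x + T) = (-10 + T)/(T + x))
r = -429/4 (r = 1*(-106 + (-10 + 0²)/(0² + 8)) = 1*(-106 + (-10 + 0)/(0 + 8)) = 1*(-106 - 10/8) = 1*(-106 + (⅛)*(-10)) = 1*(-106 - 5/4) = 1*(-429/4) = -429/4 ≈ -107.25)
-16498/44008 + r/(-39947) = -16498/44008 - 429/4/(-39947) = -16498*1/44008 - 429/4*(-1/39947) = -8249/22004 + 429/159788 = -163581437/439496894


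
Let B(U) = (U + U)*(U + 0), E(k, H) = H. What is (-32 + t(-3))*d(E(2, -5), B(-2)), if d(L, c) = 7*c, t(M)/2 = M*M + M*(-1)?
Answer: -448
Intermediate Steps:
t(M) = -2*M + 2*M**2 (t(M) = 2*(M*M + M*(-1)) = 2*(M**2 - M) = -2*M + 2*M**2)
B(U) = 2*U**2 (B(U) = (2*U)*U = 2*U**2)
(-32 + t(-3))*d(E(2, -5), B(-2)) = (-32 + 2*(-3)*(-1 - 3))*(7*(2*(-2)**2)) = (-32 + 2*(-3)*(-4))*(7*(2*4)) = (-32 + 24)*(7*8) = -8*56 = -448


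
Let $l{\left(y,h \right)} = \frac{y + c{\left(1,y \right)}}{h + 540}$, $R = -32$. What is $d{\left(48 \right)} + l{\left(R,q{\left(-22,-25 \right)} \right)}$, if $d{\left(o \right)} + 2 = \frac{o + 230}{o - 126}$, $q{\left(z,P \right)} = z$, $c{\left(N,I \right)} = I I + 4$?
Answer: $- \frac{36781}{10101} \approx -3.6413$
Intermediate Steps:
$c{\left(N,I \right)} = 4 + I^{2}$ ($c{\left(N,I \right)} = I^{2} + 4 = 4 + I^{2}$)
$l{\left(y,h \right)} = \frac{4 + y + y^{2}}{540 + h}$ ($l{\left(y,h \right)} = \frac{y + \left(4 + y^{2}\right)}{h + 540} = \frac{4 + y + y^{2}}{540 + h}$)
$d{\left(o \right)} = -2 + \frac{230 + o}{-126 + o}$ ($d{\left(o \right)} = -2 + \frac{o + 230}{o - 126} = -2 + \frac{230 + o}{-126 + o}$)
$d{\left(48 \right)} + l{\left(R,q{\left(-22,-25 \right)} \right)} = \frac{482 - 48}{-126 + 48} + \frac{4 - 32 + \left(-32\right)^{2}}{540 - 22} = \frac{482 - 48}{-78} + \frac{4 - 32 + 1024}{518} = \left(- \frac{1}{78}\right) 434 + \frac{1}{518} \cdot 996 = - \frac{217}{39} + \frac{498}{259} = - \frac{36781}{10101}$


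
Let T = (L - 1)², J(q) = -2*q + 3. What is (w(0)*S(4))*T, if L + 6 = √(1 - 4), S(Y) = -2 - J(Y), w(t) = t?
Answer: 0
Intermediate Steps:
J(q) = 3 - 2*q
S(Y) = -5 + 2*Y (S(Y) = -2 - (3 - 2*Y) = -2 + (-3 + 2*Y) = -5 + 2*Y)
L = -6 + I*√3 (L = -6 + √(1 - 4) = -6 + √(-3) = -6 + I*√3 ≈ -6.0 + 1.732*I)
T = (-7 + I*√3)² (T = ((-6 + I*√3) - 1)² = (-7 + I*√3)² ≈ 46.0 - 24.249*I)
(w(0)*S(4))*T = (0*(-5 + 2*4))*(7 - I*√3)² = (0*(-5 + 8))*(7 - I*√3)² = (0*3)*(7 - I*√3)² = 0*(7 - I*√3)² = 0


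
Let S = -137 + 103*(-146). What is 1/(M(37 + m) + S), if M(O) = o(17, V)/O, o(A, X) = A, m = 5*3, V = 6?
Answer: -52/789083 ≈ -6.5899e-5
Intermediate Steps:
m = 15
S = -15175 (S = -137 - 15038 = -15175)
M(O) = 17/O
1/(M(37 + m) + S) = 1/(17/(37 + 15) - 15175) = 1/(17/52 - 15175) = 1/(-789083/52) = -52/789083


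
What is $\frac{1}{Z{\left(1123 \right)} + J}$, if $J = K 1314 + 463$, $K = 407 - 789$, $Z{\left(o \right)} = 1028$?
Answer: $- \frac{1}{500457} \approx -1.9982 \cdot 10^{-6}$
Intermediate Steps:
$K = -382$ ($K = 407 - 789 = -382$)
$J = -501485$ ($J = \left(-382\right) 1314 + 463 = -501948 + 463 = -501485$)
$\frac{1}{Z{\left(1123 \right)} + J} = \frac{1}{1028 - 501485} = \frac{1}{-500457} = - \frac{1}{500457}$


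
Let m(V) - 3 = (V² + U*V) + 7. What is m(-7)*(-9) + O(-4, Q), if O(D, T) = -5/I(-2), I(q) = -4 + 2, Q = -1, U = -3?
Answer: -1435/2 ≈ -717.50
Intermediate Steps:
I(q) = -2
m(V) = 10 + V² - 3*V (m(V) = 3 + ((V² - 3*V) + 7) = 3 + (7 + V² - 3*V) = 10 + V² - 3*V)
O(D, T) = 5/2 (O(D, T) = -5/(-2) = -5*(-½) = 5/2)
m(-7)*(-9) + O(-4, Q) = (10 + (-7)² - 3*(-7))*(-9) + 5/2 = (10 + 49 + 21)*(-9) + 5/2 = 80*(-9) + 5/2 = -720 + 5/2 = -1435/2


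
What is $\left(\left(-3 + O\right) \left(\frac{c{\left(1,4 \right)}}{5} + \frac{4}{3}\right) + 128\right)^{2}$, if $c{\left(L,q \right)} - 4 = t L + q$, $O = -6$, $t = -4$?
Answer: $\frac{295936}{25} \approx 11837.0$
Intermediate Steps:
$c{\left(L,q \right)} = 4 + q - 4 L$ ($c{\left(L,q \right)} = 4 - \left(- q + 4 L\right) = 4 + q - 4 L$)
$\left(\left(-3 + O\right) \left(\frac{c{\left(1,4 \right)}}{5} + \frac{4}{3}\right) + 128\right)^{2} = \left(\left(-3 - 6\right) \left(\frac{4 + 4 - 4}{5} + \frac{4}{3}\right) + 128\right)^{2} = \left(- 9 \left(\left(4 + 4 - 4\right) \frac{1}{5} + 4 \cdot \frac{1}{3}\right) + 128\right)^{2} = \left(- 9 \left(4 \cdot \frac{1}{5} + \frac{4}{3}\right) + 128\right)^{2} = \left(- 9 \left(\frac{4}{5} + \frac{4}{3}\right) + 128\right)^{2} = \left(\left(-9\right) \frac{32}{15} + 128\right)^{2} = \left(- \frac{96}{5} + 128\right)^{2} = \left(\frac{544}{5}\right)^{2} = \frac{295936}{25}$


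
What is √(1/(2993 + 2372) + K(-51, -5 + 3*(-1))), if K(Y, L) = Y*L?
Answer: √11743561165/5365 ≈ 20.199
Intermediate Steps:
K(Y, L) = L*Y
√(1/(2993 + 2372) + K(-51, -5 + 3*(-1))) = √(1/(2993 + 2372) + (-5 + 3*(-1))*(-51)) = √(1/5365 + (-5 - 3)*(-51)) = √(1/5365 - 8*(-51)) = √(1/5365 + 408) = √(2188921/5365) = √11743561165/5365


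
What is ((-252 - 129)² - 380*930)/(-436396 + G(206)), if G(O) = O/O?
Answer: 69413/145465 ≈ 0.47718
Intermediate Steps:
G(O) = 1
((-252 - 129)² - 380*930)/(-436396 + G(206)) = ((-252 - 129)² - 380*930)/(-436396 + 1) = ((-381)² - 353400)/(-436395) = (145161 - 353400)*(-1/436395) = -208239*(-1/436395) = 69413/145465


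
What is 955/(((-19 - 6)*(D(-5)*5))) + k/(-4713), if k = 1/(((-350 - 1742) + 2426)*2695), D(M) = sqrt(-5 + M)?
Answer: -1/4242312690 + 191*I*sqrt(10)/250 ≈ -2.3572e-10 + 2.416*I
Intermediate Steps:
k = 1/900130 (k = (1/2695)/(-2092 + 2426) = (1/2695)/334 = (1/334)*(1/2695) = 1/900130 ≈ 1.1110e-6)
955/(((-19 - 6)*(D(-5)*5))) + k/(-4713) = 955/(((-19 - 6)*(sqrt(-5 - 5)*5))) + (1/900130)/(-4713) = 955/((-25*sqrt(-10)*5)) + (1/900130)*(-1/4713) = 955/((-25*I*sqrt(10)*5)) - 1/4242312690 = 955/((-125*I*sqrt(10))) - 1/4242312690 = 955*(I*sqrt(10)/1250) - 1/4242312690 = 191*I*sqrt(10)/250 - 1/4242312690 = -1/4242312690 + 191*I*sqrt(10)/250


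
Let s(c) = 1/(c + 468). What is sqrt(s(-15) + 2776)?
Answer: 13*sqrt(3370773)/453 ≈ 52.688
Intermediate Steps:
s(c) = 1/(468 + c)
sqrt(s(-15) + 2776) = sqrt(1/(468 - 15) + 2776) = sqrt(1/453 + 2776) = sqrt(1257529/453) = 13*sqrt(3370773)/453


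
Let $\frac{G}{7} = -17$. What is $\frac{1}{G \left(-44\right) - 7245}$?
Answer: $- \frac{1}{2009} \approx -0.00049776$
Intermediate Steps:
$G = -119$ ($G = 7 \left(-17\right) = -119$)
$\frac{1}{G \left(-44\right) - 7245} = \frac{1}{\left(-119\right) \left(-44\right) - 7245} = \frac{1}{5236 - 7245} = \frac{1}{-2009} = - \frac{1}{2009}$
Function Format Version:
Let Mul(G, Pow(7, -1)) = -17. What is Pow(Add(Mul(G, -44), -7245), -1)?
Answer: Rational(-1, 2009) ≈ -0.00049776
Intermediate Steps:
G = -119 (G = Mul(7, -17) = -119)
Pow(Add(Mul(G, -44), -7245), -1) = Pow(Add(Mul(-119, -44), -7245), -1) = Pow(Add(5236, -7245), -1) = Pow(-2009, -1) = Rational(-1, 2009)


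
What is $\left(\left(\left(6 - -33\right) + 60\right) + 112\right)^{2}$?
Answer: $44521$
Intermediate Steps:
$\left(\left(\left(6 - -33\right) + 60\right) + 112\right)^{2} = \left(\left(\left(6 + 33\right) + 60\right) + 112\right)^{2} = \left(\left(39 + 60\right) + 112\right)^{2} = \left(99 + 112\right)^{2} = 211^{2} = 44521$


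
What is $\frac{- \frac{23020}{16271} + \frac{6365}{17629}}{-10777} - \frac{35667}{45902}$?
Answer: $- \frac{110243180733102051}{141896412108020986} \approx -0.77693$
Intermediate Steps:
$\frac{- \frac{23020}{16271} + \frac{6365}{17629}}{-10777} - \frac{35667}{45902} = \left(\left(-23020\right) \frac{1}{16271} + 6365 \cdot \frac{1}{17629}\right) \left(- \frac{1}{10777}\right) - \frac{35667}{45902} = \left(- \frac{23020}{16271} + \frac{6365}{17629}\right) \left(- \frac{1}{10777}\right) - \frac{35667}{45902} = \left(- \frac{302254665}{286841459}\right) \left(- \frac{1}{10777}\right) - \frac{35667}{45902} = \frac{302254665}{3091290403643} - \frac{35667}{45902} = - \frac{110243180733102051}{141896412108020986}$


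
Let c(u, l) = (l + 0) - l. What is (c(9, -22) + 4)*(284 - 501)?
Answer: -868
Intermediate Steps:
c(u, l) = 0 (c(u, l) = l - l = 0)
(c(9, -22) + 4)*(284 - 501) = (0 + 4)*(284 - 501) = 4*(-217) = -868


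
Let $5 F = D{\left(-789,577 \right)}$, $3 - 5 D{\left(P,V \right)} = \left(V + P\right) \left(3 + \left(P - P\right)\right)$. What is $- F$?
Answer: $- \frac{639}{25} \approx -25.56$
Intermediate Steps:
$D{\left(P,V \right)} = \frac{3}{5} - \frac{3 P}{5} - \frac{3 V}{5}$ ($D{\left(P,V \right)} = \frac{3}{5} - \frac{\left(V + P\right) \left(3 + \left(P - P\right)\right)}{5} = \frac{3}{5} - \frac{\left(P + V\right) \left(3 + 0\right)}{5} = \frac{3}{5} - \frac{\left(P + V\right) 3}{5} = \frac{3}{5} - \frac{3 P + 3 V}{5} = \frac{3}{5} - \left(\frac{3 P}{5} + \frac{3 V}{5}\right) = \frac{3}{5} - \frac{3 P}{5} - \frac{3 V}{5}$)
$F = \frac{639}{25}$ ($F = \frac{\frac{3}{5} - - \frac{2367}{5} - \frac{1731}{5}}{5} = \frac{\frac{3}{5} + \frac{2367}{5} - \frac{1731}{5}}{5} = \frac{1}{5} \cdot \frac{639}{5} = \frac{639}{25} \approx 25.56$)
$- F = \left(-1\right) \frac{639}{25} = - \frac{639}{25}$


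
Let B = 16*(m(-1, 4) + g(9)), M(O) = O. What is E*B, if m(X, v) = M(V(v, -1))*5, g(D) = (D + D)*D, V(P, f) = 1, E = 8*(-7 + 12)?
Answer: 106880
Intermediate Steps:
E = 40 (E = 8*5 = 40)
g(D) = 2*D² (g(D) = (2*D)*D = 2*D²)
m(X, v) = 5 (m(X, v) = 1*5 = 5)
B = 2672 (B = 16*(5 + 2*9²) = 16*(5 + 2*81) = 16*(5 + 162) = 16*167 = 2672)
E*B = 40*2672 = 106880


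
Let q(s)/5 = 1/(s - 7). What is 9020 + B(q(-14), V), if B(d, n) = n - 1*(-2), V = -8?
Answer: 9014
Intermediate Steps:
q(s) = 5/(-7 + s) (q(s) = 5/(s - 7) = 5/(-7 + s))
B(d, n) = 2 + n (B(d, n) = n + 2 = 2 + n)
9020 + B(q(-14), V) = 9020 + (2 - 8) = 9020 - 6 = 9014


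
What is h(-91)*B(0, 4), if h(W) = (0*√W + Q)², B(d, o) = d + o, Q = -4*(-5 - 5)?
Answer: 6400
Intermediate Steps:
Q = 40 (Q = -4*(-10) = 40)
h(W) = 1600 (h(W) = (0*√W + 40)² = (0 + 40)² = 40² = 1600)
h(-91)*B(0, 4) = 1600*(0 + 4) = 1600*4 = 6400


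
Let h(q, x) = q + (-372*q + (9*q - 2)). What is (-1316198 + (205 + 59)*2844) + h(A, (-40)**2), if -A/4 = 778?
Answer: 561160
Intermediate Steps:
A = -3112 (A = -4*778 = -3112)
h(q, x) = -2 - 362*q (h(q, x) = q + (-372*q + (-2 + 9*q)) = q + (-2 - 363*q) = -2 - 362*q)
(-1316198 + (205 + 59)*2844) + h(A, (-40)**2) = (-1316198 + (205 + 59)*2844) + (-2 - 362*(-3112)) = (-1316198 + 264*2844) + (-2 + 1126544) = (-1316198 + 750816) + 1126542 = -565382 + 1126542 = 561160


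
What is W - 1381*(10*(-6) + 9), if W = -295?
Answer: 70136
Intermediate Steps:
W - 1381*(10*(-6) + 9) = -295 - 1381*(10*(-6) + 9) = -295 - 1381*(-60 + 9) = -295 - 1381*(-51) = -295 + 70431 = 70136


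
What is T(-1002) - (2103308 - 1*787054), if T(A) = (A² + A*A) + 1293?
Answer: 693047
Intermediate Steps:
T(A) = 1293 + 2*A² (T(A) = (A² + A²) + 1293 = 2*A² + 1293 = 1293 + 2*A²)
T(-1002) - (2103308 - 1*787054) = (1293 + 2*(-1002)²) - (2103308 - 1*787054) = (1293 + 2*1004004) - (2103308 - 787054) = (1293 + 2008008) - 1*1316254 = 2009301 - 1316254 = 693047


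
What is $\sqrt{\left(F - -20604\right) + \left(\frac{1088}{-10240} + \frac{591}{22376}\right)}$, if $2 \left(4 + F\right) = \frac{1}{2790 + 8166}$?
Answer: $\frac{19 \sqrt{5358550354740897270}}{306439320} \approx 143.53$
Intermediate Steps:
$F = - \frac{87647}{21912}$ ($F = -4 + \frac{1}{2 \left(2790 + 8166\right)} = -4 + \frac{1}{2 \cdot 10956} = -4 + \frac{1}{2} \cdot \frac{1}{10956} = -4 + \frac{1}{21912} = - \frac{87647}{21912} \approx -4.0$)
$\sqrt{\left(F - -20604\right) + \left(\frac{1088}{-10240} + \frac{591}{22376}\right)} = \sqrt{\left(- \frac{87647}{21912} - -20604\right) + \left(\frac{1088}{-10240} + \frac{591}{22376}\right)} = \sqrt{\left(- \frac{87647}{21912} + 20604\right) + \left(1088 \left(- \frac{1}{10240}\right) + 591 \cdot \frac{1}{22376}\right)} = \sqrt{\frac{451387201}{21912} + \left(- \frac{17}{160} + \frac{591}{22376}\right)} = \sqrt{\frac{451387201}{21912} - \frac{35729}{447520}} = \sqrt{\frac{25250502162209}{1225757280}} = \frac{19 \sqrt{5358550354740897270}}{306439320}$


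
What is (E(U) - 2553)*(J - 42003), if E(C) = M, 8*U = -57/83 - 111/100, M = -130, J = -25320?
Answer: 180627609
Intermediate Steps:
U = -14913/66400 (U = (-57/83 - 111/100)/8 = (⅛)*(-14913/8300) = -14913/66400 ≈ -0.22459)
E(C) = -130
(E(U) - 2553)*(J - 42003) = (-130 - 2553)*(-25320 - 42003) = -2683*(-67323) = 180627609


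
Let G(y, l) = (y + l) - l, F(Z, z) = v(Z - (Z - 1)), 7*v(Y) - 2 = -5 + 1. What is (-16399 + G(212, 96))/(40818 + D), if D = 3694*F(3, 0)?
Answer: -113309/278338 ≈ -0.40709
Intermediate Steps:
v(Y) = -2/7 (v(Y) = 2/7 + (-5 + 1)/7 = 2/7 + (⅐)*(-4) = 2/7 - 4/7 = -2/7)
F(Z, z) = -2/7
D = -7388/7 (D = 3694*(-2/7) = -7388/7 ≈ -1055.4)
G(y, l) = y (G(y, l) = (l + y) - l = y)
(-16399 + G(212, 96))/(40818 + D) = (-16399 + 212)/(40818 - 7388/7) = -16187/278338/7 = -16187*7/278338 = -113309/278338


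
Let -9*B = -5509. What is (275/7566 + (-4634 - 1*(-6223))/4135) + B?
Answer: 57489919727/93856230 ≈ 612.53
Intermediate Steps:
B = 5509/9 (B = -1/9*(-5509) = 5509/9 ≈ 612.11)
(275/7566 + (-4634 - 1*(-6223))/4135) + B = (275/7566 + (-4634 - 1*(-6223))/4135) + 5509/9 = (275*(1/7566) + (-4634 + 6223)*(1/4135)) + 5509/9 = (275/7566 + 1589*(1/4135)) + 5509/9 = (275/7566 + 1589/4135) + 5509/9 = 13159499/31285410 + 5509/9 = 57489919727/93856230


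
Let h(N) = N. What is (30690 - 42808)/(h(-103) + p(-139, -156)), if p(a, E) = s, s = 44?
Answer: 12118/59 ≈ 205.39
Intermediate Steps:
p(a, E) = 44
(30690 - 42808)/(h(-103) + p(-139, -156)) = (30690 - 42808)/(-103 + 44) = -12118/(-59) = -12118*(-1/59) = 12118/59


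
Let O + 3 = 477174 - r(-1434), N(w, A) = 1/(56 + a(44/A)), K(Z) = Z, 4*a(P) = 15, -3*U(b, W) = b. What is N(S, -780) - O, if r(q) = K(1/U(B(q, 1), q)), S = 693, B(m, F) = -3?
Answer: -114043626/239 ≈ -4.7717e+5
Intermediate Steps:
U(b, W) = -b/3
a(P) = 15/4 (a(P) = (¼)*15 = 15/4)
r(q) = 1 (r(q) = 1/(-⅓*(-3)) = 1/1 = 1)
N(w, A) = 4/239 (N(w, A) = 1/(56 + 15/4) = 1/(239/4) = 4/239)
O = 477170 (O = -3 + (477174 - 1*1) = -3 + (477174 - 1) = -3 + 477173 = 477170)
N(S, -780) - O = 4/239 - 1*477170 = 4/239 - 477170 = -114043626/239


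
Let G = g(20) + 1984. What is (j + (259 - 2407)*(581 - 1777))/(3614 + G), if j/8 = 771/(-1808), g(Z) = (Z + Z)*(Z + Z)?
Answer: 580595037/1626748 ≈ 356.91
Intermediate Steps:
g(Z) = 4*Z² (g(Z) = (2*Z)*(2*Z) = 4*Z²)
j = -771/226 (j = 8*(771/(-1808)) = 8*(771*(-1/1808)) = 8*(-771/1808) = -771/226 ≈ -3.4115)
G = 3584 (G = 4*20² + 1984 = 4*400 + 1984 = 1600 + 1984 = 3584)
(j + (259 - 2407)*(581 - 1777))/(3614 + G) = (-771/226 + (259 - 2407)*(581 - 1777))/(3614 + 3584) = (-771/226 - 2148*(-1196))/7198 = (-771/226 + 2569008)*(1/7198) = (580595037/226)*(1/7198) = 580595037/1626748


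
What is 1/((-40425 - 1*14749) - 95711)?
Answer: -1/150885 ≈ -6.6276e-6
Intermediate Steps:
1/((-40425 - 1*14749) - 95711) = 1/((-40425 - 14749) - 95711) = 1/(-55174 - 95711) = 1/(-150885) = -1/150885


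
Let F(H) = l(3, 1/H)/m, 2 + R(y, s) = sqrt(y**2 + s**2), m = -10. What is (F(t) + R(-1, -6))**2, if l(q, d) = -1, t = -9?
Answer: 4061/100 - 19*sqrt(37)/5 ≈ 17.496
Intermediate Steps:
R(y, s) = -2 + sqrt(s**2 + y**2) (R(y, s) = -2 + sqrt(y**2 + s**2) = -2 + sqrt(s**2 + y**2))
F(H) = 1/10 (F(H) = -1/(-10) = -1*(-1/10) = 1/10)
(F(t) + R(-1, -6))**2 = (1/10 + (-2 + sqrt((-6)**2 + (-1)**2)))**2 = (1/10 + (-2 + sqrt(36 + 1)))**2 = (1/10 + (-2 + sqrt(37)))**2 = (-19/10 + sqrt(37))**2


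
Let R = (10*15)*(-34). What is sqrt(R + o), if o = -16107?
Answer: I*sqrt(21207) ≈ 145.63*I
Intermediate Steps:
R = -5100 (R = 150*(-34) = -5100)
sqrt(R + o) = sqrt(-5100 - 16107) = sqrt(-21207) = I*sqrt(21207)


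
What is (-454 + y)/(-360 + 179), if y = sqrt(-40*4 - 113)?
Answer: 454/181 - I*sqrt(273)/181 ≈ 2.5083 - 0.091286*I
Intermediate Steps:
y = I*sqrt(273) (y = sqrt(-160 - 113) = sqrt(-273) = I*sqrt(273) ≈ 16.523*I)
(-454 + y)/(-360 + 179) = (-454 + I*sqrt(273))/(-360 + 179) = (-454 + I*sqrt(273))/(-181) = (-454 + I*sqrt(273))*(-1/181) = 454/181 - I*sqrt(273)/181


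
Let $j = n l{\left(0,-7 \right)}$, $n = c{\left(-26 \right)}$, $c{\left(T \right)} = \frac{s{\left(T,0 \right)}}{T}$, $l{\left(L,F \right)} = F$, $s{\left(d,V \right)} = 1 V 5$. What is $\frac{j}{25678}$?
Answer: $0$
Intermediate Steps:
$s{\left(d,V \right)} = 5 V$ ($s{\left(d,V \right)} = V 5 = 5 V$)
$c{\left(T \right)} = 0$ ($c{\left(T \right)} = \frac{5 \cdot 0}{T} = \frac{0}{T} = 0$)
$n = 0$
$j = 0$ ($j = 0 \left(-7\right) = 0$)
$\frac{j}{25678} = \frac{0}{25678} = 0 \cdot \frac{1}{25678} = 0$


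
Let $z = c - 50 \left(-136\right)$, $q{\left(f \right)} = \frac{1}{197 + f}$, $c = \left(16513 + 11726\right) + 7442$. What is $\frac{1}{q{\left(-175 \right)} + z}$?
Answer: $\frac{22}{934583} \approx 2.354 \cdot 10^{-5}$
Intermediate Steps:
$c = 35681$ ($c = 28239 + 7442 = 35681$)
$z = 42481$ ($z = 35681 - 50 \left(-136\right) = 35681 - -6800 = 35681 + 6800 = 42481$)
$\frac{1}{q{\left(-175 \right)} + z} = \frac{1}{\frac{1}{197 - 175} + 42481} = \frac{1}{\frac{1}{22} + 42481} = \frac{1}{\frac{934583}{22}} = \frac{22}{934583}$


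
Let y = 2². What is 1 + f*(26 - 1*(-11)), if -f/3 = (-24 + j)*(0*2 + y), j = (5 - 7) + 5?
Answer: 9325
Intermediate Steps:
j = 3 (j = -2 + 5 = 3)
y = 4
f = 252 (f = -3*(-24 + 3)*(0*2 + 4) = -(-63)*(0 + 4) = -(-63)*4 = -3*(-84) = 252)
1 + f*(26 - 1*(-11)) = 1 + 252*(26 - 1*(-11)) = 1 + 252*(26 + 11) = 1 + 252*37 = 1 + 9324 = 9325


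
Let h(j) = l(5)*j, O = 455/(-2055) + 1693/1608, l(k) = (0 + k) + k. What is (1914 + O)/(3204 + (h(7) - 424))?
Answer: 140609903/209281200 ≈ 0.67187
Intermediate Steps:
l(k) = 2*k (l(k) = k + k = 2*k)
O = 61055/73432 (O = 455*(-1/2055) + 1693*(1/1608) = -91/411 + 1693/1608 = 61055/73432 ≈ 0.83145)
h(j) = 10*j (h(j) = (2*5)*j = 10*j)
(1914 + O)/(3204 + (h(7) - 424)) = (1914 + 61055/73432)/(3204 + (10*7 - 424)) = 140609903/(73432*(3204 + (70 - 424))) = 140609903/(73432*(3204 - 354)) = (140609903/73432)/2850 = (140609903/73432)*(1/2850) = 140609903/209281200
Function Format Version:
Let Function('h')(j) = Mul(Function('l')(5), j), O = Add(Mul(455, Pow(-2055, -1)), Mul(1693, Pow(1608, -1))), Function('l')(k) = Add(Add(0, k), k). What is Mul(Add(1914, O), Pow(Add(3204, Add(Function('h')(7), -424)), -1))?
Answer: Rational(140609903, 209281200) ≈ 0.67187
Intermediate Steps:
Function('l')(k) = Mul(2, k) (Function('l')(k) = Add(k, k) = Mul(2, k))
O = Rational(61055, 73432) (O = Add(Mul(455, Rational(-1, 2055)), Mul(1693, Rational(1, 1608))) = Add(Rational(-91, 411), Rational(1693, 1608)) = Rational(61055, 73432) ≈ 0.83145)
Function('h')(j) = Mul(10, j) (Function('h')(j) = Mul(Mul(2, 5), j) = Mul(10, j))
Mul(Add(1914, O), Pow(Add(3204, Add(Function('h')(7), -424)), -1)) = Mul(Add(1914, Rational(61055, 73432)), Pow(Add(3204, Add(Mul(10, 7), -424)), -1)) = Mul(Rational(140609903, 73432), Pow(Add(3204, Add(70, -424)), -1)) = Mul(Rational(140609903, 73432), Pow(Add(3204, -354), -1)) = Mul(Rational(140609903, 73432), Pow(2850, -1)) = Mul(Rational(140609903, 73432), Rational(1, 2850)) = Rational(140609903, 209281200)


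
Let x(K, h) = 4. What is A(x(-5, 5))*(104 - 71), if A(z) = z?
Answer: 132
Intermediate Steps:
A(x(-5, 5))*(104 - 71) = 4*(104 - 71) = 4*33 = 132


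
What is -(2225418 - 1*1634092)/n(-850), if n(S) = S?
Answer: 295663/425 ≈ 695.68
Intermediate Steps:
-(2225418 - 1*1634092)/n(-850) = -(2225418 - 1*1634092)/(-850) = -(2225418 - 1634092)*(-1)/850 = -591326*(-1)/850 = -1*(-295663/425) = 295663/425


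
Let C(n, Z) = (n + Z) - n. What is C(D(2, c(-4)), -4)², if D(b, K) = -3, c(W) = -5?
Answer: 16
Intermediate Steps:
C(n, Z) = Z (C(n, Z) = (Z + n) - n = Z)
C(D(2, c(-4)), -4)² = (-4)² = 16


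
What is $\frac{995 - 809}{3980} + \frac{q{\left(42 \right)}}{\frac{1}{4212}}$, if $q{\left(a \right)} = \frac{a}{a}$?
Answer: $\frac{8381973}{1990} \approx 4212.0$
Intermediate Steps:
$q{\left(a \right)} = 1$
$\frac{995 - 809}{3980} + \frac{q{\left(42 \right)}}{\frac{1}{4212}} = \frac{995 - 809}{3980} + 1 \frac{1}{\frac{1}{4212}} = \left(995 - 809\right) \frac{1}{3980} + 1 \frac{1}{\frac{1}{4212}} = 186 \cdot \frac{1}{3980} + 1 \cdot 4212 = \frac{93}{1990} + 4212 = \frac{8381973}{1990}$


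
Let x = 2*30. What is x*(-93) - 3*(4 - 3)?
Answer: -5583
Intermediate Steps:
x = 60
x*(-93) - 3*(4 - 3) = 60*(-93) - 3*(4 - 3) = -5580 - 3*1 = -5580 - 3 = -5583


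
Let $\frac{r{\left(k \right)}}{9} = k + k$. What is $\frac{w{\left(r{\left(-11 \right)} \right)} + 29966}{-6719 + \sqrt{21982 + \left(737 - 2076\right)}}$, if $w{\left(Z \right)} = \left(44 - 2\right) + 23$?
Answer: $- \frac{201778289}{45124318} - \frac{30031 \sqrt{20643}}{45124318} \approx -4.5672$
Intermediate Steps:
$r{\left(k \right)} = 18 k$ ($r{\left(k \right)} = 9 \left(k + k\right) = 9 \cdot 2 k = 18 k$)
$w{\left(Z \right)} = 65$ ($w{\left(Z \right)} = 42 + 23 = 65$)
$\frac{w{\left(r{\left(-11 \right)} \right)} + 29966}{-6719 + \sqrt{21982 + \left(737 - 2076\right)}} = \frac{65 + 29966}{-6719 + \sqrt{21982 + \left(737 - 2076\right)}} = \frac{30031}{-6719 + \sqrt{21982 - 1339}} = \frac{30031}{-6719 + \sqrt{20643}}$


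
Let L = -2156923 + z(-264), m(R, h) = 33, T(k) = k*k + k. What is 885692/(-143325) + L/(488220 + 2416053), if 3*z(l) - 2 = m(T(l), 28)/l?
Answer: -2561273121167/370004380200 ≈ -6.9223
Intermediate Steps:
T(k) = k + k² (T(k) = k² + k = k + k²)
z(l) = ⅔ + 11/l (z(l) = ⅔ + (33/l)/3 = ⅔ + 11/l)
L = -17255379/8 (L = -2156923 + (⅔ + 11/(-264)) = -2156923 + (⅔ + 11*(-1/264)) = -2156923 + (⅔ - 1/24) = -2156923 + 5/8 = -17255379/8 ≈ -2.1569e+6)
885692/(-143325) + L/(488220 + 2416053) = 885692/(-143325) - 17255379/(8*(488220 + 2416053)) = 885692*(-1/143325) - 17255379/8/2904273 = -885692/143325 - 17255379/8*1/2904273 = -885692/143325 - 5751793/7744728 = -2561273121167/370004380200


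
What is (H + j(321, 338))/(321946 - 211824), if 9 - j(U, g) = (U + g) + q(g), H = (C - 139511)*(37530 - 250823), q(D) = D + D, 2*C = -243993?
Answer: 111555435743/220244 ≈ 5.0651e+5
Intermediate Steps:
C = -243993/2 (C = (½)*(-243993) = -243993/2 ≈ -1.2200e+5)
q(D) = 2*D
H = 111555438395/2 (H = (-243993/2 - 139511)*(37530 - 250823) = -523015/2*(-213293) = 111555438395/2 ≈ 5.5778e+10)
j(U, g) = 9 - U - 3*g (j(U, g) = 9 - ((U + g) + 2*g) = 9 - (U + 3*g) = 9 + (-U - 3*g) = 9 - U - 3*g)
(H + j(321, 338))/(321946 - 211824) = (111555438395/2 + (9 - 1*321 - 3*338))/(321946 - 211824) = (111555438395/2 + (9 - 321 - 1014))/110122 = (111555438395/2 - 1326)*(1/110122) = (111555435743/2)*(1/110122) = 111555435743/220244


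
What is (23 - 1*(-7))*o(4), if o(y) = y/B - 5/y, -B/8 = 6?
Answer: -40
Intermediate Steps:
B = -48 (B = -8*6 = -48)
o(y) = -5/y - y/48 (o(y) = y/(-48) - 5/y = y*(-1/48) - 5/y = -y/48 - 5/y = -5/y - y/48)
(23 - 1*(-7))*o(4) = (23 - 1*(-7))*(-5/4 - 1/48*4) = (23 + 7)*(-5*¼ - 1/12) = 30*(-5/4 - 1/12) = 30*(-4/3) = -40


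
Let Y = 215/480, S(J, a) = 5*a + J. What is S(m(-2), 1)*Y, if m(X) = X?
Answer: 43/32 ≈ 1.3438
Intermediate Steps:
S(J, a) = J + 5*a
Y = 43/96 (Y = 215*(1/480) = 43/96 ≈ 0.44792)
S(m(-2), 1)*Y = (-2 + 5*1)*(43/96) = (-2 + 5)*(43/96) = 3*(43/96) = 43/32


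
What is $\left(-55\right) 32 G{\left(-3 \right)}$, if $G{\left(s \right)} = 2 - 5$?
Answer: $5280$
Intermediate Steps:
$G{\left(s \right)} = -3$ ($G{\left(s \right)} = 2 - 5 = -3$)
$\left(-55\right) 32 G{\left(-3 \right)} = \left(-55\right) 32 \left(-3\right) = \left(-1760\right) \left(-3\right) = 5280$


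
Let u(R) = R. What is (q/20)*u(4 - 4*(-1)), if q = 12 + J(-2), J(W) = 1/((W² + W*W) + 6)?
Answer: 169/35 ≈ 4.8286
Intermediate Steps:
J(W) = 1/(6 + 2*W²) (J(W) = 1/((W² + W²) + 6) = 1/(2*W² + 6) = 1/(6 + 2*W²))
q = 169/14 (q = 12 + 1/(2*(3 + (-2)²)) = 12 + 1/(2*(3 + 4)) = 12 + (½)/7 = 12 + (½)*(⅐) = 12 + 1/14 = 169/14 ≈ 12.071)
(q/20)*u(4 - 4*(-1)) = ((169/14)/20)*(4 - 4*(-1)) = ((169/14)*(1/20))*(4 + 4) = (169/280)*8 = 169/35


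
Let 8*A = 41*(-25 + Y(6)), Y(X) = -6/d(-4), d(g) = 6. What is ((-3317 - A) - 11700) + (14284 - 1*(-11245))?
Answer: 42581/4 ≈ 10645.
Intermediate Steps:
Y(X) = -1 (Y(X) = -6/6 = -6*1/6 = -1)
A = -533/4 (A = (41*(-25 - 1))/8 = (41*(-26))/8 = (1/8)*(-1066) = -533/4 ≈ -133.25)
((-3317 - A) - 11700) + (14284 - 1*(-11245)) = ((-3317 - 1*(-533/4)) - 11700) + (14284 - 1*(-11245)) = ((-3317 + 533/4) - 11700) + (14284 + 11245) = (-12735/4 - 11700) + 25529 = -59535/4 + 25529 = 42581/4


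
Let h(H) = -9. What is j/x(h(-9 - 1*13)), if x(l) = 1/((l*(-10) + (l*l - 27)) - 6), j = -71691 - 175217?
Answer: -34073304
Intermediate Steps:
j = -246908
x(l) = 1/(-33 + l² - 10*l) (x(l) = 1/((-10*l + (l² - 27)) - 6) = 1/((-10*l + (-27 + l²)) - 6) = 1/((-27 + l² - 10*l) - 6) = 1/(-33 + l² - 10*l))
j/x(h(-9 - 1*13)) = -246908/(1/(-33 + (-9)² - 10*(-9))) = -246908/(1/(-33 + 81 + 90)) = -246908/(1/138) = -246908/1/138 = -246908*138 = -34073304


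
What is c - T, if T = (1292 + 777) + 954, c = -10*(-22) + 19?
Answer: -2784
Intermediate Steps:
c = 239 (c = 220 + 19 = 239)
T = 3023 (T = 2069 + 954 = 3023)
c - T = 239 - 1*3023 = 239 - 3023 = -2784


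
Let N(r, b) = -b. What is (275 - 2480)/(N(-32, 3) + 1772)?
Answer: -2205/1769 ≈ -1.2465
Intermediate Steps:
(275 - 2480)/(N(-32, 3) + 1772) = (275 - 2480)/(-1*3 + 1772) = -2205/(-3 + 1772) = -2205/1769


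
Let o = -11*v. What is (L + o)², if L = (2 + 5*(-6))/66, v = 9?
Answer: 10764961/1089 ≈ 9885.2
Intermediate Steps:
L = -14/33 (L = (2 - 30)*(1/66) = -28*1/66 = -14/33 ≈ -0.42424)
o = -99 (o = -11*9 = -99)
(L + o)² = (-14/33 - 99)² = (-3281/33)² = 10764961/1089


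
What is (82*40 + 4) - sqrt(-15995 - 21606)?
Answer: 3284 - I*sqrt(37601) ≈ 3284.0 - 193.91*I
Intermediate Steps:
(82*40 + 4) - sqrt(-15995 - 21606) = (3280 + 4) - sqrt(-37601) = 3284 - I*sqrt(37601)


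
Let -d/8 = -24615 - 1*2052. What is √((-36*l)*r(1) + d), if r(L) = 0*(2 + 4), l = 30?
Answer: 6*√5926 ≈ 461.88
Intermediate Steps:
r(L) = 0 (r(L) = 0*6 = 0)
d = 213336 (d = -8*(-24615 - 1*2052) = -8*(-24615 - 2052) = -8*(-26667) = 213336)
√((-36*l)*r(1) + d) = √(-36*30*0 + 213336) = √(-1080*0 + 213336) = √(0 + 213336) = √213336 = 6*√5926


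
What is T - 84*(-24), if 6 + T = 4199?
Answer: 6209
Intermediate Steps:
T = 4193 (T = -6 + 4199 = 4193)
T - 84*(-24) = 4193 - 84*(-24) = 4193 + 2016 = 6209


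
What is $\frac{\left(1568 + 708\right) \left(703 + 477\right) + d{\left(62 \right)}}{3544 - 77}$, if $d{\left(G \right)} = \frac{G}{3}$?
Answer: $\frac{8057102}{10401} \approx 774.65$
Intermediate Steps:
$d{\left(G \right)} = \frac{G}{3}$ ($d{\left(G \right)} = G \frac{1}{3} = \frac{G}{3}$)
$\frac{\left(1568 + 708\right) \left(703 + 477\right) + d{\left(62 \right)}}{3544 - 77} = \frac{\left(1568 + 708\right) \left(703 + 477\right) + \frac{1}{3} \cdot 62}{3544 - 77} = \frac{2276 \cdot 1180 + \frac{62}{3}}{3467} = \left(2685680 + \frac{62}{3}\right) \frac{1}{3467} = \frac{8057102}{3} \cdot \frac{1}{3467} = \frac{8057102}{10401}$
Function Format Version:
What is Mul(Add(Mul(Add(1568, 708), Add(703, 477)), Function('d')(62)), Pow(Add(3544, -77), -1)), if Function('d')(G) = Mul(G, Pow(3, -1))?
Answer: Rational(8057102, 10401) ≈ 774.65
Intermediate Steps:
Function('d')(G) = Mul(Rational(1, 3), G) (Function('d')(G) = Mul(G, Rational(1, 3)) = Mul(Rational(1, 3), G))
Mul(Add(Mul(Add(1568, 708), Add(703, 477)), Function('d')(62)), Pow(Add(3544, -77), -1)) = Mul(Add(Mul(Add(1568, 708), Add(703, 477)), Mul(Rational(1, 3), 62)), Pow(Add(3544, -77), -1)) = Mul(Add(Mul(2276, 1180), Rational(62, 3)), Pow(3467, -1)) = Mul(Add(2685680, Rational(62, 3)), Rational(1, 3467)) = Mul(Rational(8057102, 3), Rational(1, 3467)) = Rational(8057102, 10401)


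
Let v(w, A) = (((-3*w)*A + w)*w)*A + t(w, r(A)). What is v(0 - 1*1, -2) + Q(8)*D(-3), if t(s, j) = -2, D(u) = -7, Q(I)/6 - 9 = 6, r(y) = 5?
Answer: -646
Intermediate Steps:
Q(I) = 90 (Q(I) = 54 + 6*6 = 54 + 36 = 90)
v(w, A) = -2 + A*w*(w - 3*A*w) (v(w, A) = (((-3*w)*A + w)*w)*A - 2 = ((-3*A*w + w)*w)*A - 2 = ((w - 3*A*w)*w)*A - 2 = (w*(w - 3*A*w))*A - 2 = A*w*(w - 3*A*w) - 2 = -2 + A*w*(w - 3*A*w))
v(0 - 1*1, -2) + Q(8)*D(-3) = (-2 - 2*(0 - 1*1)² - 3*(-2)²*(0 - 1*1)²) + 90*(-7) = (-2 - 2*(0 - 1)² - 3*4*(0 - 1)²) - 630 = (-2 - 2*(-1)² - 3*4*(-1)²) - 630 = (-2 - 2*1 - 3*4*1) - 630 = (-2 - 2 - 12) - 630 = -16 - 630 = -646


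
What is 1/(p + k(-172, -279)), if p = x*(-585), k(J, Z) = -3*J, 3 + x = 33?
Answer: -1/17034 ≈ -5.8706e-5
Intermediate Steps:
x = 30 (x = -3 + 33 = 30)
p = -17550 (p = 30*(-585) = -17550)
1/(p + k(-172, -279)) = 1/(-17550 - 3*(-172)) = 1/(-17550 + 516) = 1/(-17034) = -1/17034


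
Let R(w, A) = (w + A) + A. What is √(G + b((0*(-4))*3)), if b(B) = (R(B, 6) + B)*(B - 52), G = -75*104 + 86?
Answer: I*√8338 ≈ 91.313*I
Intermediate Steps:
G = -7714 (G = -7800 + 86 = -7714)
R(w, A) = w + 2*A (R(w, A) = (A + w) + A = w + 2*A)
b(B) = (-52 + B)*(12 + 2*B) (b(B) = ((B + 2*6) + B)*(B - 52) = ((B + 12) + B)*(-52 + B) = ((12 + B) + B)*(-52 + B) = (12 + 2*B)*(-52 + B) = (-52 + B)*(12 + 2*B))
√(G + b((0*(-4))*3)) = √(-7714 + (-624 - 92*0*(-4)*3 + 2*((0*(-4))*3)²)) = √(-7714 + (-624 - 0*3 + 2*(0*3)²)) = √(-7714 + (-624 - 92*0 + 2*0²)) = √(-7714 + (-624 + 0 + 2*0)) = √(-7714 + (-624 + 0 + 0)) = √(-7714 - 624) = √(-8338) = I*√8338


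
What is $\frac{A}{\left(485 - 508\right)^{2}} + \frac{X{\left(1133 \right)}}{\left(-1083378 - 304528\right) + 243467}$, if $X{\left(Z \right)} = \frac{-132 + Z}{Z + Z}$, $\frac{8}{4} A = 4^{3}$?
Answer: $\frac{7544093749}{124714095586} \approx 0.060491$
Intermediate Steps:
$A = 32$ ($A = \frac{4^{3}}{2} = \frac{1}{2} \cdot 64 = 32$)
$X{\left(Z \right)} = \frac{-132 + Z}{2 Z}$
$\frac{A}{\left(485 - 508\right)^{2}} + \frac{X{\left(1133 \right)}}{\left(-1083378 - 304528\right) + 243467} = \frac{32}{\left(485 - 508\right)^{2}} + \frac{\frac{1}{2} \cdot \frac{1}{1133} \left(-132 + 1133\right)}{\left(-1083378 - 304528\right) + 243467} = \frac{32}{\left(485 - 508\right)^{2}} + \frac{\frac{1}{2} \cdot \frac{1}{1133} \cdot 1001}{-1387906 + 243467} = \frac{32}{\left(-23\right)^{2}} + \frac{91}{206 \left(-1144439\right)} = \frac{32}{529} + \frac{91}{206} \left(- \frac{1}{1144439}\right) = 32 \cdot \frac{1}{529} - \frac{91}{235754434} = \frac{32}{529} - \frac{91}{235754434} = \frac{7544093749}{124714095586}$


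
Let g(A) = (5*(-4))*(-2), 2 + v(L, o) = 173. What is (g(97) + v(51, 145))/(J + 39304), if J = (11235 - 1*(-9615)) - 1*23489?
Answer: 211/36665 ≈ 0.0057548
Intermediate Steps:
v(L, o) = 171 (v(L, o) = -2 + 173 = 171)
g(A) = 40 (g(A) = -20*(-2) = 40)
J = -2639 (J = (11235 + 9615) - 23489 = 20850 - 23489 = -2639)
(g(97) + v(51, 145))/(J + 39304) = (40 + 171)/(-2639 + 39304) = 211/36665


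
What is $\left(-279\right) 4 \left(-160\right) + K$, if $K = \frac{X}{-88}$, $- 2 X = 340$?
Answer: $\frac{7856725}{44} \approx 1.7856 \cdot 10^{5}$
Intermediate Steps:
$X = -170$ ($X = \left(- \frac{1}{2}\right) 340 = -170$)
$K = \frac{85}{44}$ ($K = - \frac{170}{-88} = \left(-170\right) \left(- \frac{1}{88}\right) = \frac{85}{44} \approx 1.9318$)
$\left(-279\right) 4 \left(-160\right) + K = \left(-279\right) 4 \left(-160\right) + \frac{85}{44} = \left(-1116\right) \left(-160\right) + \frac{85}{44} = 178560 + \frac{85}{44} = \frac{7856725}{44}$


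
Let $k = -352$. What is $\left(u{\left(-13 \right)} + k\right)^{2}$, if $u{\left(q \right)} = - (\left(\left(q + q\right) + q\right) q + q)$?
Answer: $715716$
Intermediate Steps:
$u{\left(q \right)} = - q - 3 q^{2}$ ($u{\left(q \right)} = - (\left(2 q + q\right) q + q) = - (3 q q + q) = - (3 q^{2} + q) = - (q + 3 q^{2}) = - q - 3 q^{2}$)
$\left(u{\left(-13 \right)} + k\right)^{2} = \left(\left(-1\right) \left(-13\right) \left(1 + 3 \left(-13\right)\right) - 352\right)^{2} = \left(\left(-1\right) \left(-13\right) \left(1 - 39\right) - 352\right)^{2} = \left(\left(-1\right) \left(-13\right) \left(-38\right) - 352\right)^{2} = \left(-494 - 352\right)^{2} = \left(-846\right)^{2} = 715716$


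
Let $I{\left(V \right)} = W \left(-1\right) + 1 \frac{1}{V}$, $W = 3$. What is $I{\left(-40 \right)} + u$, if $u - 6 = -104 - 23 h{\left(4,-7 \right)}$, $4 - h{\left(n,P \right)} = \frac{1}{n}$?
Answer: $- \frac{7491}{40} \approx -187.27$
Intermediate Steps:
$I{\left(V \right)} = -3 + \frac{1}{V}$ ($I{\left(V \right)} = 3 \left(-1\right) + 1 \frac{1}{V} = -3 + \frac{1}{V}$)
$h{\left(n,P \right)} = 4 - \frac{1}{n}$
$u = - \frac{737}{4}$ ($u = 6 - \left(104 + 23 \left(4 - \frac{1}{4}\right)\right) = 6 - \frac{761}{4} = - \frac{737}{4} \approx -184.25$)
$I{\left(-40 \right)} + u = \left(-3 + \frac{1}{-40}\right) - \frac{737}{4} = \left(-3 - \frac{1}{40}\right) - \frac{737}{4} = - \frac{121}{40} - \frac{737}{4} = - \frac{7491}{40}$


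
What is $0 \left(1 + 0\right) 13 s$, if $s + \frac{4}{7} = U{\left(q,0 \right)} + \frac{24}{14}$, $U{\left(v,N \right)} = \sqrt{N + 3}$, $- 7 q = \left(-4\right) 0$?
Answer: $0$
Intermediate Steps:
$q = 0$ ($q = - \frac{\left(-4\right) 0}{7} = \left(- \frac{1}{7}\right) 0 = 0$)
$U{\left(v,N \right)} = \sqrt{3 + N}$
$s = \frac{8}{7} + \sqrt{3}$ ($s = - \frac{4}{7} + \left(\sqrt{3 + 0} + \frac{24}{14}\right) = - \frac{4}{7} + \left(\sqrt{3} + 24 \cdot \frac{1}{14}\right) = - \frac{4}{7} + \left(\sqrt{3} + \frac{12}{7}\right) = - \frac{4}{7} + \left(\frac{12}{7} + \sqrt{3}\right) = \frac{8}{7} + \sqrt{3} \approx 2.8749$)
$0 \left(1 + 0\right) 13 s = 0 \left(1 + 0\right) 13 \left(\frac{8}{7} + \sqrt{3}\right) = 0 \cdot 1 \cdot 13 \left(\frac{8}{7} + \sqrt{3}\right) = 0 \cdot 13 \left(\frac{8}{7} + \sqrt{3}\right) = 0 \left(\frac{8}{7} + \sqrt{3}\right) = 0$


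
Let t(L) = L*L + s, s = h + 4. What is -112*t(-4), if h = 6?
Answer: -2912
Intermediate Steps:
s = 10 (s = 6 + 4 = 10)
t(L) = 10 + L² (t(L) = L*L + 10 = L² + 10 = 10 + L²)
-112*t(-4) = -112*(10 + (-4)²) = -112*(10 + 16) = -112*26 = -2912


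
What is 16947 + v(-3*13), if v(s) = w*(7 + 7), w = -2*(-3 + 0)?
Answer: 17031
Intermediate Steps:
w = 6 (w = -2*(-3) = 6)
v(s) = 84 (v(s) = 6*(7 + 7) = 6*14 = 84)
16947 + v(-3*13) = 16947 + 84 = 17031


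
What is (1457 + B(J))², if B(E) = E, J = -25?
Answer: 2050624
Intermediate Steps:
(1457 + B(J))² = (1457 - 25)² = 1432² = 2050624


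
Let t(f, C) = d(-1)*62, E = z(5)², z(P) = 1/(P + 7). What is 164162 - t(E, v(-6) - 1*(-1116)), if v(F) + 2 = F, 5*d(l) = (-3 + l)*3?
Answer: 821554/5 ≈ 1.6431e+5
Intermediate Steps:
d(l) = -9/5 + 3*l/5 (d(l) = ((-3 + l)*3)/5 = (-9 + 3*l)/5 = -9/5 + 3*l/5)
v(F) = -2 + F
z(P) = 1/(7 + P)
E = 1/144 (E = (1/(7 + 5))² = (1/12)² = 1/144 ≈ 0.0069444)
t(f, C) = -744/5 (t(f, C) = (-9/5 + (⅗)*(-1))*62 = (-9/5 - ⅗)*62 = -12/5*62 = -744/5)
164162 - t(E, v(-6) - 1*(-1116)) = 164162 - 1*(-744/5) = 164162 + 744/5 = 821554/5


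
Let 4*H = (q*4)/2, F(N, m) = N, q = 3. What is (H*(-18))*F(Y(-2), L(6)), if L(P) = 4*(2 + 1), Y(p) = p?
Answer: 54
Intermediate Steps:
L(P) = 12 (L(P) = 4*3 = 12)
H = 3/2 (H = ((3*4)/2)/4 = (12*(1/2))/4 = (1/4)*6 = 3/2 ≈ 1.5000)
(H*(-18))*F(Y(-2), L(6)) = ((3/2)*(-18))*(-2) = -27*(-2) = 54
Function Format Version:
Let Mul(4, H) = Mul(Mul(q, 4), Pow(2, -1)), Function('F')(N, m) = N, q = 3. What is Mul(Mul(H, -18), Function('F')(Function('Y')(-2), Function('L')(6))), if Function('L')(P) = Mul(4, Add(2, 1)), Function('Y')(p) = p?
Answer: 54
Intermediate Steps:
Function('L')(P) = 12 (Function('L')(P) = Mul(4, 3) = 12)
H = Rational(3, 2) (H = Mul(Rational(1, 4), Mul(Mul(3, 4), Pow(2, -1))) = Mul(Rational(1, 4), Mul(12, Rational(1, 2))) = Mul(Rational(1, 4), 6) = Rational(3, 2) ≈ 1.5000)
Mul(Mul(H, -18), Function('F')(Function('Y')(-2), Function('L')(6))) = Mul(Mul(Rational(3, 2), -18), -2) = Mul(-27, -2) = 54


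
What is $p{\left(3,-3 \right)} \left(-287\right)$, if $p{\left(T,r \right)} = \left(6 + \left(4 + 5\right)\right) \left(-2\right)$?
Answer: $8610$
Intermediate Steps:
$p{\left(T,r \right)} = -30$ ($p{\left(T,r \right)} = \left(6 + 9\right) \left(-2\right) = 15 \left(-2\right) = -30$)
$p{\left(3,-3 \right)} \left(-287\right) = \left(-30\right) \left(-287\right) = 8610$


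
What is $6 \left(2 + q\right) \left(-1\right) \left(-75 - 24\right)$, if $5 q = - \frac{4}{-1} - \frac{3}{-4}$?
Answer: $\frac{17523}{10} \approx 1752.3$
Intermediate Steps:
$q = \frac{19}{20}$ ($q = \frac{- \frac{4}{-1} - \frac{3}{-4}}{5} = \frac{\left(-4\right) \left(-1\right) - - \frac{3}{4}}{5} = \frac{4 + \frac{3}{4}}{5} = \frac{1}{5} \cdot \frac{19}{4} = \frac{19}{20} \approx 0.95$)
$6 \left(2 + q\right) \left(-1\right) \left(-75 - 24\right) = 6 \left(2 + \frac{19}{20}\right) \left(-1\right) \left(-75 - 24\right) = 6 \cdot \frac{59}{20} \left(-1\right) \left(-99\right) = 6 \left(- \frac{59}{20}\right) \left(-99\right) = \left(- \frac{177}{10}\right) \left(-99\right) = \frac{17523}{10}$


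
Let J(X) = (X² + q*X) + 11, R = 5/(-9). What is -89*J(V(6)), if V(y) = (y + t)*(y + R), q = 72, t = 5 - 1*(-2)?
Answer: -72929804/81 ≈ -9.0037e+5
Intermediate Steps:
t = 7 (t = 5 + 2 = 7)
R = -5/9 (R = 5*(-⅑) = -5/9 ≈ -0.55556)
V(y) = (7 + y)*(-5/9 + y) (V(y) = (y + 7)*(y - 5/9) = (7 + y)*(-5/9 + y))
J(X) = 11 + X² + 72*X (J(X) = (X² + 72*X) + 11 = 11 + X² + 72*X)
-89*J(V(6)) = -89*(11 + (-35/9 + 6² + (58/9)*6)² + 72*(-35/9 + 6² + (58/9)*6)) = -89*(11 + (-35/9 + 36 + 116/3)² + 72*(-35/9 + 36 + 116/3)) = -89*(11 + (637/9)² + 72*(637/9)) = -89*(11 + 405769/81 + 5096) = -89*819436/81 = -72929804/81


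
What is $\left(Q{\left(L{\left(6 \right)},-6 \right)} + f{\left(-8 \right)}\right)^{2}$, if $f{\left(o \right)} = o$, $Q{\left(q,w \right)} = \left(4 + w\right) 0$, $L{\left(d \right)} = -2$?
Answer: $64$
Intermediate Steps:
$Q{\left(q,w \right)} = 0$
$\left(Q{\left(L{\left(6 \right)},-6 \right)} + f{\left(-8 \right)}\right)^{2} = \left(0 - 8\right)^{2} = \left(-8\right)^{2} = 64$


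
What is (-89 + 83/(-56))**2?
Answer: 25674489/3136 ≈ 8187.0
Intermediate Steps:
(-89 + 83/(-56))**2 = (-89 + 83*(-1/56))**2 = (-89 - 83/56)**2 = (-5067/56)**2 = 25674489/3136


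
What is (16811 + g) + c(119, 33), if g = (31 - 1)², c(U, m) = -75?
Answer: 17636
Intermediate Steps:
g = 900 (g = 30² = 900)
(16811 + g) + c(119, 33) = (16811 + 900) - 75 = 17711 - 75 = 17636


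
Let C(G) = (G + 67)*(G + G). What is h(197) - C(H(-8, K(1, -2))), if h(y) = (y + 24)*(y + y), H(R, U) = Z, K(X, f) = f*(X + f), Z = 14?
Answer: 84806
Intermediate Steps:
H(R, U) = 14
C(G) = 2*G*(67 + G) (C(G) = (67 + G)*(2*G) = 2*G*(67 + G))
h(y) = 2*y*(24 + y) (h(y) = (24 + y)*(2*y) = 2*y*(24 + y))
h(197) - C(H(-8, K(1, -2))) = 2*197*(24 + 197) - 2*14*(67 + 14) = 2*197*221 - 2*14*81 = 87074 - 1*2268 = 87074 - 2268 = 84806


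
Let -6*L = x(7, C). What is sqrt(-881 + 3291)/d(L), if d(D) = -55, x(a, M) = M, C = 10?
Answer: -sqrt(2410)/55 ≈ -0.89258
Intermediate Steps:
L = -5/3 (L = -1/6*10 = -5/3 ≈ -1.6667)
sqrt(-881 + 3291)/d(L) = sqrt(-881 + 3291)/(-55) = sqrt(2410)*(-1/55) = -sqrt(2410)/55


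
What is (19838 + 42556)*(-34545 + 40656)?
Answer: 381289734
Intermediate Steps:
(19838 + 42556)*(-34545 + 40656) = 62394*6111 = 381289734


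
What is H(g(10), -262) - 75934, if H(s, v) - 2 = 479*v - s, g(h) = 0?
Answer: -201430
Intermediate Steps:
H(s, v) = 2 - s + 479*v (H(s, v) = 2 + (479*v - s) = 2 + (-s + 479*v) = 2 - s + 479*v)
H(g(10), -262) - 75934 = (2 - 1*0 + 479*(-262)) - 75934 = (2 + 0 - 125498) - 75934 = -125496 - 75934 = -201430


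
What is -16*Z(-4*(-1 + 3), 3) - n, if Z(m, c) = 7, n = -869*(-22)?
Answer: -19230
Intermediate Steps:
n = 19118
-16*Z(-4*(-1 + 3), 3) - n = -16*7 - 1*19118 = -112 - 19118 = -19230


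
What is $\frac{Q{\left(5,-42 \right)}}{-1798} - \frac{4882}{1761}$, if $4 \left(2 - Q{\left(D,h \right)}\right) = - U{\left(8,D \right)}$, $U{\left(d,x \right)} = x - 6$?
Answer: $- \frac{35123671}{12665112} \approx -2.7733$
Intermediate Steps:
$U{\left(d,x \right)} = -6 + x$
$Q{\left(D,h \right)} = \frac{1}{2} + \frac{D}{4}$ ($Q{\left(D,h \right)} = 2 - \frac{\left(-1\right) \left(-6 + D\right)}{4} = 2 - \frac{6 - D}{4} = 2 + \left(- \frac{3}{2} + \frac{D}{4}\right) = \frac{1}{2} + \frac{D}{4}$)
$\frac{Q{\left(5,-42 \right)}}{-1798} - \frac{4882}{1761} = \frac{\frac{1}{2} + \frac{1}{4} \cdot 5}{-1798} - \frac{4882}{1761} = \left(\frac{1}{2} + \frac{5}{4}\right) \left(- \frac{1}{1798}\right) - \frac{4882}{1761} = \frac{7}{4} \left(- \frac{1}{1798}\right) - \frac{4882}{1761} = - \frac{7}{7192} - \frac{4882}{1761} = - \frac{35123671}{12665112}$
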